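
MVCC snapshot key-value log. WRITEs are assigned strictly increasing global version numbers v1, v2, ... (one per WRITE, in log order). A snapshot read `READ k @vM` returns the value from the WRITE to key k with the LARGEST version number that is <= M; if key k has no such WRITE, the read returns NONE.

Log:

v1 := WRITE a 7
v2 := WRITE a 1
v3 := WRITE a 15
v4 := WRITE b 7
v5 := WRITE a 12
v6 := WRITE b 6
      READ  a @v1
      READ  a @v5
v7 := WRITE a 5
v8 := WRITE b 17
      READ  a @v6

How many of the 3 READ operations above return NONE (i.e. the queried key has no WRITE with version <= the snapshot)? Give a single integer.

Answer: 0

Derivation:
v1: WRITE a=7  (a history now [(1, 7)])
v2: WRITE a=1  (a history now [(1, 7), (2, 1)])
v3: WRITE a=15  (a history now [(1, 7), (2, 1), (3, 15)])
v4: WRITE b=7  (b history now [(4, 7)])
v5: WRITE a=12  (a history now [(1, 7), (2, 1), (3, 15), (5, 12)])
v6: WRITE b=6  (b history now [(4, 7), (6, 6)])
READ a @v1: history=[(1, 7), (2, 1), (3, 15), (5, 12)] -> pick v1 -> 7
READ a @v5: history=[(1, 7), (2, 1), (3, 15), (5, 12)] -> pick v5 -> 12
v7: WRITE a=5  (a history now [(1, 7), (2, 1), (3, 15), (5, 12), (7, 5)])
v8: WRITE b=17  (b history now [(4, 7), (6, 6), (8, 17)])
READ a @v6: history=[(1, 7), (2, 1), (3, 15), (5, 12), (7, 5)] -> pick v5 -> 12
Read results in order: ['7', '12', '12']
NONE count = 0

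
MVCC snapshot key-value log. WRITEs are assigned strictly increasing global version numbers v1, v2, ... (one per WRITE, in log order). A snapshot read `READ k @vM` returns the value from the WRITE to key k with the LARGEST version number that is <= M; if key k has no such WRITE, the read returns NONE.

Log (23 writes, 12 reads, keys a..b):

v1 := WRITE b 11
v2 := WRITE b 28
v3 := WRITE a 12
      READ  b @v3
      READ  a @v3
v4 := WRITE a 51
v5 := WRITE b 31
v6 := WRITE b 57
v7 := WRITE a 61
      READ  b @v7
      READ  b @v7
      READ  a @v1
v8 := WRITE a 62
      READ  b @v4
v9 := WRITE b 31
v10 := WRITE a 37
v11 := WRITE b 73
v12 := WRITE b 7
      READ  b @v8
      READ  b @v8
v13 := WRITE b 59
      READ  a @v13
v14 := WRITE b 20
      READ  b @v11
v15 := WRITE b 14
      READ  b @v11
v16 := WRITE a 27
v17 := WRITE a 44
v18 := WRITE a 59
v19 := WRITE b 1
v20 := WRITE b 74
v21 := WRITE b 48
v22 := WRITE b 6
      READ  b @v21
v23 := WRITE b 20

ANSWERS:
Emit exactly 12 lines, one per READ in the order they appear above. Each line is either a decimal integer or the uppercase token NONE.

Answer: 28
12
57
57
NONE
28
57
57
37
73
73
48

Derivation:
v1: WRITE b=11  (b history now [(1, 11)])
v2: WRITE b=28  (b history now [(1, 11), (2, 28)])
v3: WRITE a=12  (a history now [(3, 12)])
READ b @v3: history=[(1, 11), (2, 28)] -> pick v2 -> 28
READ a @v3: history=[(3, 12)] -> pick v3 -> 12
v4: WRITE a=51  (a history now [(3, 12), (4, 51)])
v5: WRITE b=31  (b history now [(1, 11), (2, 28), (5, 31)])
v6: WRITE b=57  (b history now [(1, 11), (2, 28), (5, 31), (6, 57)])
v7: WRITE a=61  (a history now [(3, 12), (4, 51), (7, 61)])
READ b @v7: history=[(1, 11), (2, 28), (5, 31), (6, 57)] -> pick v6 -> 57
READ b @v7: history=[(1, 11), (2, 28), (5, 31), (6, 57)] -> pick v6 -> 57
READ a @v1: history=[(3, 12), (4, 51), (7, 61)] -> no version <= 1 -> NONE
v8: WRITE a=62  (a history now [(3, 12), (4, 51), (7, 61), (8, 62)])
READ b @v4: history=[(1, 11), (2, 28), (5, 31), (6, 57)] -> pick v2 -> 28
v9: WRITE b=31  (b history now [(1, 11), (2, 28), (5, 31), (6, 57), (9, 31)])
v10: WRITE a=37  (a history now [(3, 12), (4, 51), (7, 61), (8, 62), (10, 37)])
v11: WRITE b=73  (b history now [(1, 11), (2, 28), (5, 31), (6, 57), (9, 31), (11, 73)])
v12: WRITE b=7  (b history now [(1, 11), (2, 28), (5, 31), (6, 57), (9, 31), (11, 73), (12, 7)])
READ b @v8: history=[(1, 11), (2, 28), (5, 31), (6, 57), (9, 31), (11, 73), (12, 7)] -> pick v6 -> 57
READ b @v8: history=[(1, 11), (2, 28), (5, 31), (6, 57), (9, 31), (11, 73), (12, 7)] -> pick v6 -> 57
v13: WRITE b=59  (b history now [(1, 11), (2, 28), (5, 31), (6, 57), (9, 31), (11, 73), (12, 7), (13, 59)])
READ a @v13: history=[(3, 12), (4, 51), (7, 61), (8, 62), (10, 37)] -> pick v10 -> 37
v14: WRITE b=20  (b history now [(1, 11), (2, 28), (5, 31), (6, 57), (9, 31), (11, 73), (12, 7), (13, 59), (14, 20)])
READ b @v11: history=[(1, 11), (2, 28), (5, 31), (6, 57), (9, 31), (11, 73), (12, 7), (13, 59), (14, 20)] -> pick v11 -> 73
v15: WRITE b=14  (b history now [(1, 11), (2, 28), (5, 31), (6, 57), (9, 31), (11, 73), (12, 7), (13, 59), (14, 20), (15, 14)])
READ b @v11: history=[(1, 11), (2, 28), (5, 31), (6, 57), (9, 31), (11, 73), (12, 7), (13, 59), (14, 20), (15, 14)] -> pick v11 -> 73
v16: WRITE a=27  (a history now [(3, 12), (4, 51), (7, 61), (8, 62), (10, 37), (16, 27)])
v17: WRITE a=44  (a history now [(3, 12), (4, 51), (7, 61), (8, 62), (10, 37), (16, 27), (17, 44)])
v18: WRITE a=59  (a history now [(3, 12), (4, 51), (7, 61), (8, 62), (10, 37), (16, 27), (17, 44), (18, 59)])
v19: WRITE b=1  (b history now [(1, 11), (2, 28), (5, 31), (6, 57), (9, 31), (11, 73), (12, 7), (13, 59), (14, 20), (15, 14), (19, 1)])
v20: WRITE b=74  (b history now [(1, 11), (2, 28), (5, 31), (6, 57), (9, 31), (11, 73), (12, 7), (13, 59), (14, 20), (15, 14), (19, 1), (20, 74)])
v21: WRITE b=48  (b history now [(1, 11), (2, 28), (5, 31), (6, 57), (9, 31), (11, 73), (12, 7), (13, 59), (14, 20), (15, 14), (19, 1), (20, 74), (21, 48)])
v22: WRITE b=6  (b history now [(1, 11), (2, 28), (5, 31), (6, 57), (9, 31), (11, 73), (12, 7), (13, 59), (14, 20), (15, 14), (19, 1), (20, 74), (21, 48), (22, 6)])
READ b @v21: history=[(1, 11), (2, 28), (5, 31), (6, 57), (9, 31), (11, 73), (12, 7), (13, 59), (14, 20), (15, 14), (19, 1), (20, 74), (21, 48), (22, 6)] -> pick v21 -> 48
v23: WRITE b=20  (b history now [(1, 11), (2, 28), (5, 31), (6, 57), (9, 31), (11, 73), (12, 7), (13, 59), (14, 20), (15, 14), (19, 1), (20, 74), (21, 48), (22, 6), (23, 20)])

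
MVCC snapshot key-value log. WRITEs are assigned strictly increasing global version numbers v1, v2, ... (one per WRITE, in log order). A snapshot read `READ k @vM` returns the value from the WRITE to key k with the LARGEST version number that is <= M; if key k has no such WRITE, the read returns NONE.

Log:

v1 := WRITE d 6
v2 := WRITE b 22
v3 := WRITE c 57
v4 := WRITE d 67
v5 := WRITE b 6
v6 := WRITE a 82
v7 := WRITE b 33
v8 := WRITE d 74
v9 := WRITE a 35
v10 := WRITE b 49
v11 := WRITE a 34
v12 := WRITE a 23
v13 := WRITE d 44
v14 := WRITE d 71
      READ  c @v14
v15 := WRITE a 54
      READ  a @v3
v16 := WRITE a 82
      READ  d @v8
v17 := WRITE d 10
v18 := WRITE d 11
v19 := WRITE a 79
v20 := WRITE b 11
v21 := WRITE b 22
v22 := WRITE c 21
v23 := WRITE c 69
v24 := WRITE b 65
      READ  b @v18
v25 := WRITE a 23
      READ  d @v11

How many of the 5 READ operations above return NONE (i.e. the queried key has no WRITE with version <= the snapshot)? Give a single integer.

v1: WRITE d=6  (d history now [(1, 6)])
v2: WRITE b=22  (b history now [(2, 22)])
v3: WRITE c=57  (c history now [(3, 57)])
v4: WRITE d=67  (d history now [(1, 6), (4, 67)])
v5: WRITE b=6  (b history now [(2, 22), (5, 6)])
v6: WRITE a=82  (a history now [(6, 82)])
v7: WRITE b=33  (b history now [(2, 22), (5, 6), (7, 33)])
v8: WRITE d=74  (d history now [(1, 6), (4, 67), (8, 74)])
v9: WRITE a=35  (a history now [(6, 82), (9, 35)])
v10: WRITE b=49  (b history now [(2, 22), (5, 6), (7, 33), (10, 49)])
v11: WRITE a=34  (a history now [(6, 82), (9, 35), (11, 34)])
v12: WRITE a=23  (a history now [(6, 82), (9, 35), (11, 34), (12, 23)])
v13: WRITE d=44  (d history now [(1, 6), (4, 67), (8, 74), (13, 44)])
v14: WRITE d=71  (d history now [(1, 6), (4, 67), (8, 74), (13, 44), (14, 71)])
READ c @v14: history=[(3, 57)] -> pick v3 -> 57
v15: WRITE a=54  (a history now [(6, 82), (9, 35), (11, 34), (12, 23), (15, 54)])
READ a @v3: history=[(6, 82), (9, 35), (11, 34), (12, 23), (15, 54)] -> no version <= 3 -> NONE
v16: WRITE a=82  (a history now [(6, 82), (9, 35), (11, 34), (12, 23), (15, 54), (16, 82)])
READ d @v8: history=[(1, 6), (4, 67), (8, 74), (13, 44), (14, 71)] -> pick v8 -> 74
v17: WRITE d=10  (d history now [(1, 6), (4, 67), (8, 74), (13, 44), (14, 71), (17, 10)])
v18: WRITE d=11  (d history now [(1, 6), (4, 67), (8, 74), (13, 44), (14, 71), (17, 10), (18, 11)])
v19: WRITE a=79  (a history now [(6, 82), (9, 35), (11, 34), (12, 23), (15, 54), (16, 82), (19, 79)])
v20: WRITE b=11  (b history now [(2, 22), (5, 6), (7, 33), (10, 49), (20, 11)])
v21: WRITE b=22  (b history now [(2, 22), (5, 6), (7, 33), (10, 49), (20, 11), (21, 22)])
v22: WRITE c=21  (c history now [(3, 57), (22, 21)])
v23: WRITE c=69  (c history now [(3, 57), (22, 21), (23, 69)])
v24: WRITE b=65  (b history now [(2, 22), (5, 6), (7, 33), (10, 49), (20, 11), (21, 22), (24, 65)])
READ b @v18: history=[(2, 22), (5, 6), (7, 33), (10, 49), (20, 11), (21, 22), (24, 65)] -> pick v10 -> 49
v25: WRITE a=23  (a history now [(6, 82), (9, 35), (11, 34), (12, 23), (15, 54), (16, 82), (19, 79), (25, 23)])
READ d @v11: history=[(1, 6), (4, 67), (8, 74), (13, 44), (14, 71), (17, 10), (18, 11)] -> pick v8 -> 74
Read results in order: ['57', 'NONE', '74', '49', '74']
NONE count = 1

Answer: 1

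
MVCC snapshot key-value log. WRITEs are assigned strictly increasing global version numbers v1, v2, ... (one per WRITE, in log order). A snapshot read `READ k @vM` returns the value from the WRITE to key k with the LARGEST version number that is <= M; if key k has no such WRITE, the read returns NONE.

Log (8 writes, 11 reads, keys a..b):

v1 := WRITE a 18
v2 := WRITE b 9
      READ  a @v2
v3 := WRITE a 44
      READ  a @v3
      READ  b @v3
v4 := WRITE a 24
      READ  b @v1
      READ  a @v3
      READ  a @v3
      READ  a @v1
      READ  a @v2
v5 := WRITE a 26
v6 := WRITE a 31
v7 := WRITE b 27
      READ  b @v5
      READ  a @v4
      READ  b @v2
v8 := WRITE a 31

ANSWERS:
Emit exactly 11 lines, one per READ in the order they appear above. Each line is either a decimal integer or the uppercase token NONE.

Answer: 18
44
9
NONE
44
44
18
18
9
24
9

Derivation:
v1: WRITE a=18  (a history now [(1, 18)])
v2: WRITE b=9  (b history now [(2, 9)])
READ a @v2: history=[(1, 18)] -> pick v1 -> 18
v3: WRITE a=44  (a history now [(1, 18), (3, 44)])
READ a @v3: history=[(1, 18), (3, 44)] -> pick v3 -> 44
READ b @v3: history=[(2, 9)] -> pick v2 -> 9
v4: WRITE a=24  (a history now [(1, 18), (3, 44), (4, 24)])
READ b @v1: history=[(2, 9)] -> no version <= 1 -> NONE
READ a @v3: history=[(1, 18), (3, 44), (4, 24)] -> pick v3 -> 44
READ a @v3: history=[(1, 18), (3, 44), (4, 24)] -> pick v3 -> 44
READ a @v1: history=[(1, 18), (3, 44), (4, 24)] -> pick v1 -> 18
READ a @v2: history=[(1, 18), (3, 44), (4, 24)] -> pick v1 -> 18
v5: WRITE a=26  (a history now [(1, 18), (3, 44), (4, 24), (5, 26)])
v6: WRITE a=31  (a history now [(1, 18), (3, 44), (4, 24), (5, 26), (6, 31)])
v7: WRITE b=27  (b history now [(2, 9), (7, 27)])
READ b @v5: history=[(2, 9), (7, 27)] -> pick v2 -> 9
READ a @v4: history=[(1, 18), (3, 44), (4, 24), (5, 26), (6, 31)] -> pick v4 -> 24
READ b @v2: history=[(2, 9), (7, 27)] -> pick v2 -> 9
v8: WRITE a=31  (a history now [(1, 18), (3, 44), (4, 24), (5, 26), (6, 31), (8, 31)])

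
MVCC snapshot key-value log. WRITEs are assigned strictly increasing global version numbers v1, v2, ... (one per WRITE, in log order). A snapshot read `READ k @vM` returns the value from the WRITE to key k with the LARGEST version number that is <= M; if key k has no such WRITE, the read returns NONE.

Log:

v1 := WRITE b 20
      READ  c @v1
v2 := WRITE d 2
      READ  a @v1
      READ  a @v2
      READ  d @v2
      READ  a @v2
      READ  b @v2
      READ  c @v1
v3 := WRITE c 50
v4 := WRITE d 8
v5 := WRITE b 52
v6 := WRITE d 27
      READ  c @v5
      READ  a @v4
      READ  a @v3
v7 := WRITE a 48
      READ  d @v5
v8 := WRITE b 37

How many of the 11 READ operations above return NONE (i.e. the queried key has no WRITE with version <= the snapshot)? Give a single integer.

Answer: 7

Derivation:
v1: WRITE b=20  (b history now [(1, 20)])
READ c @v1: history=[] -> no version <= 1 -> NONE
v2: WRITE d=2  (d history now [(2, 2)])
READ a @v1: history=[] -> no version <= 1 -> NONE
READ a @v2: history=[] -> no version <= 2 -> NONE
READ d @v2: history=[(2, 2)] -> pick v2 -> 2
READ a @v2: history=[] -> no version <= 2 -> NONE
READ b @v2: history=[(1, 20)] -> pick v1 -> 20
READ c @v1: history=[] -> no version <= 1 -> NONE
v3: WRITE c=50  (c history now [(3, 50)])
v4: WRITE d=8  (d history now [(2, 2), (4, 8)])
v5: WRITE b=52  (b history now [(1, 20), (5, 52)])
v6: WRITE d=27  (d history now [(2, 2), (4, 8), (6, 27)])
READ c @v5: history=[(3, 50)] -> pick v3 -> 50
READ a @v4: history=[] -> no version <= 4 -> NONE
READ a @v3: history=[] -> no version <= 3 -> NONE
v7: WRITE a=48  (a history now [(7, 48)])
READ d @v5: history=[(2, 2), (4, 8), (6, 27)] -> pick v4 -> 8
v8: WRITE b=37  (b history now [(1, 20), (5, 52), (8, 37)])
Read results in order: ['NONE', 'NONE', 'NONE', '2', 'NONE', '20', 'NONE', '50', 'NONE', 'NONE', '8']
NONE count = 7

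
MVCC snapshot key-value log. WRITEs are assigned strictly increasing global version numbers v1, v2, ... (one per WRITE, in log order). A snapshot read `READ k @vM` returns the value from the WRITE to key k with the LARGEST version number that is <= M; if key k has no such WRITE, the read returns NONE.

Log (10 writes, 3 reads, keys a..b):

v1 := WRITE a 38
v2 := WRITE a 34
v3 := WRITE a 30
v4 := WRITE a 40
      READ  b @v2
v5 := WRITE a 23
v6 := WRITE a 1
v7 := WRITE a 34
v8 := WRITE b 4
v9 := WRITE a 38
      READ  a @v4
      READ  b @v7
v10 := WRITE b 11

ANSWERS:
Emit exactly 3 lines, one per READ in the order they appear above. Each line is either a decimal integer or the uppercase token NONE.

Answer: NONE
40
NONE

Derivation:
v1: WRITE a=38  (a history now [(1, 38)])
v2: WRITE a=34  (a history now [(1, 38), (2, 34)])
v3: WRITE a=30  (a history now [(1, 38), (2, 34), (3, 30)])
v4: WRITE a=40  (a history now [(1, 38), (2, 34), (3, 30), (4, 40)])
READ b @v2: history=[] -> no version <= 2 -> NONE
v5: WRITE a=23  (a history now [(1, 38), (2, 34), (3, 30), (4, 40), (5, 23)])
v6: WRITE a=1  (a history now [(1, 38), (2, 34), (3, 30), (4, 40), (5, 23), (6, 1)])
v7: WRITE a=34  (a history now [(1, 38), (2, 34), (3, 30), (4, 40), (5, 23), (6, 1), (7, 34)])
v8: WRITE b=4  (b history now [(8, 4)])
v9: WRITE a=38  (a history now [(1, 38), (2, 34), (3, 30), (4, 40), (5, 23), (6, 1), (7, 34), (9, 38)])
READ a @v4: history=[(1, 38), (2, 34), (3, 30), (4, 40), (5, 23), (6, 1), (7, 34), (9, 38)] -> pick v4 -> 40
READ b @v7: history=[(8, 4)] -> no version <= 7 -> NONE
v10: WRITE b=11  (b history now [(8, 4), (10, 11)])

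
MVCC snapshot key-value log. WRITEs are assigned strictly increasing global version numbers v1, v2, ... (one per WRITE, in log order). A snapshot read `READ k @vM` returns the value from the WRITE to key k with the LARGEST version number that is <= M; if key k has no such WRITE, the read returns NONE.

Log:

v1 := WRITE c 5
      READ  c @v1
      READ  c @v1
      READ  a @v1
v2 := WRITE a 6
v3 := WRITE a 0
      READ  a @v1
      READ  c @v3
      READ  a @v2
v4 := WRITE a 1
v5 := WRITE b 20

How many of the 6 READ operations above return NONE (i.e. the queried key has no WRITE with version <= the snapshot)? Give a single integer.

v1: WRITE c=5  (c history now [(1, 5)])
READ c @v1: history=[(1, 5)] -> pick v1 -> 5
READ c @v1: history=[(1, 5)] -> pick v1 -> 5
READ a @v1: history=[] -> no version <= 1 -> NONE
v2: WRITE a=6  (a history now [(2, 6)])
v3: WRITE a=0  (a history now [(2, 6), (3, 0)])
READ a @v1: history=[(2, 6), (3, 0)] -> no version <= 1 -> NONE
READ c @v3: history=[(1, 5)] -> pick v1 -> 5
READ a @v2: history=[(2, 6), (3, 0)] -> pick v2 -> 6
v4: WRITE a=1  (a history now [(2, 6), (3, 0), (4, 1)])
v5: WRITE b=20  (b history now [(5, 20)])
Read results in order: ['5', '5', 'NONE', 'NONE', '5', '6']
NONE count = 2

Answer: 2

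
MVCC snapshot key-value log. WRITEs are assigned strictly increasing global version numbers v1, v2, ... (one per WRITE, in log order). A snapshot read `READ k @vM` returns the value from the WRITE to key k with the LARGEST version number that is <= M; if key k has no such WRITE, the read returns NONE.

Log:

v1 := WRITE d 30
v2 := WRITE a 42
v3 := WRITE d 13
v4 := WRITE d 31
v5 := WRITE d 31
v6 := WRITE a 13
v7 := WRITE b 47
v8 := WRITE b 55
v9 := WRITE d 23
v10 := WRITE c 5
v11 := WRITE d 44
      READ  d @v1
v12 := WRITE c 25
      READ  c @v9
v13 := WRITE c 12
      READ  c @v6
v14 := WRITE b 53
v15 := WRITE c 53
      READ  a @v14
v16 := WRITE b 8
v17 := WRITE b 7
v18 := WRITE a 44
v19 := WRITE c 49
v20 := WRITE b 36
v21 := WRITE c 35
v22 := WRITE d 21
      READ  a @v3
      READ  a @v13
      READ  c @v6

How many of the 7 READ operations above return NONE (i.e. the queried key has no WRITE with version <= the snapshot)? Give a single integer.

Answer: 3

Derivation:
v1: WRITE d=30  (d history now [(1, 30)])
v2: WRITE a=42  (a history now [(2, 42)])
v3: WRITE d=13  (d history now [(1, 30), (3, 13)])
v4: WRITE d=31  (d history now [(1, 30), (3, 13), (4, 31)])
v5: WRITE d=31  (d history now [(1, 30), (3, 13), (4, 31), (5, 31)])
v6: WRITE a=13  (a history now [(2, 42), (6, 13)])
v7: WRITE b=47  (b history now [(7, 47)])
v8: WRITE b=55  (b history now [(7, 47), (8, 55)])
v9: WRITE d=23  (d history now [(1, 30), (3, 13), (4, 31), (5, 31), (9, 23)])
v10: WRITE c=5  (c history now [(10, 5)])
v11: WRITE d=44  (d history now [(1, 30), (3, 13), (4, 31), (5, 31), (9, 23), (11, 44)])
READ d @v1: history=[(1, 30), (3, 13), (4, 31), (5, 31), (9, 23), (11, 44)] -> pick v1 -> 30
v12: WRITE c=25  (c history now [(10, 5), (12, 25)])
READ c @v9: history=[(10, 5), (12, 25)] -> no version <= 9 -> NONE
v13: WRITE c=12  (c history now [(10, 5), (12, 25), (13, 12)])
READ c @v6: history=[(10, 5), (12, 25), (13, 12)] -> no version <= 6 -> NONE
v14: WRITE b=53  (b history now [(7, 47), (8, 55), (14, 53)])
v15: WRITE c=53  (c history now [(10, 5), (12, 25), (13, 12), (15, 53)])
READ a @v14: history=[(2, 42), (6, 13)] -> pick v6 -> 13
v16: WRITE b=8  (b history now [(7, 47), (8, 55), (14, 53), (16, 8)])
v17: WRITE b=7  (b history now [(7, 47), (8, 55), (14, 53), (16, 8), (17, 7)])
v18: WRITE a=44  (a history now [(2, 42), (6, 13), (18, 44)])
v19: WRITE c=49  (c history now [(10, 5), (12, 25), (13, 12), (15, 53), (19, 49)])
v20: WRITE b=36  (b history now [(7, 47), (8, 55), (14, 53), (16, 8), (17, 7), (20, 36)])
v21: WRITE c=35  (c history now [(10, 5), (12, 25), (13, 12), (15, 53), (19, 49), (21, 35)])
v22: WRITE d=21  (d history now [(1, 30), (3, 13), (4, 31), (5, 31), (9, 23), (11, 44), (22, 21)])
READ a @v3: history=[(2, 42), (6, 13), (18, 44)] -> pick v2 -> 42
READ a @v13: history=[(2, 42), (6, 13), (18, 44)] -> pick v6 -> 13
READ c @v6: history=[(10, 5), (12, 25), (13, 12), (15, 53), (19, 49), (21, 35)] -> no version <= 6 -> NONE
Read results in order: ['30', 'NONE', 'NONE', '13', '42', '13', 'NONE']
NONE count = 3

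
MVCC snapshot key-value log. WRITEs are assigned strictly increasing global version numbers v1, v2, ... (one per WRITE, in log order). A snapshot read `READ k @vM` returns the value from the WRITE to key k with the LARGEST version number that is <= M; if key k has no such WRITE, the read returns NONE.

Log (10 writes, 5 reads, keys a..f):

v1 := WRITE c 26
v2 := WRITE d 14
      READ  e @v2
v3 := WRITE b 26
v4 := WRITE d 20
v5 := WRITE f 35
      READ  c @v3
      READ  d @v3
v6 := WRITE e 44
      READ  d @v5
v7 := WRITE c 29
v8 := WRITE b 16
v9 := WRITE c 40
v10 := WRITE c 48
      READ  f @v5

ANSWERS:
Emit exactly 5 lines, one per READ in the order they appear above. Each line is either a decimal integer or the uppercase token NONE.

Answer: NONE
26
14
20
35

Derivation:
v1: WRITE c=26  (c history now [(1, 26)])
v2: WRITE d=14  (d history now [(2, 14)])
READ e @v2: history=[] -> no version <= 2 -> NONE
v3: WRITE b=26  (b history now [(3, 26)])
v4: WRITE d=20  (d history now [(2, 14), (4, 20)])
v5: WRITE f=35  (f history now [(5, 35)])
READ c @v3: history=[(1, 26)] -> pick v1 -> 26
READ d @v3: history=[(2, 14), (4, 20)] -> pick v2 -> 14
v6: WRITE e=44  (e history now [(6, 44)])
READ d @v5: history=[(2, 14), (4, 20)] -> pick v4 -> 20
v7: WRITE c=29  (c history now [(1, 26), (7, 29)])
v8: WRITE b=16  (b history now [(3, 26), (8, 16)])
v9: WRITE c=40  (c history now [(1, 26), (7, 29), (9, 40)])
v10: WRITE c=48  (c history now [(1, 26), (7, 29), (9, 40), (10, 48)])
READ f @v5: history=[(5, 35)] -> pick v5 -> 35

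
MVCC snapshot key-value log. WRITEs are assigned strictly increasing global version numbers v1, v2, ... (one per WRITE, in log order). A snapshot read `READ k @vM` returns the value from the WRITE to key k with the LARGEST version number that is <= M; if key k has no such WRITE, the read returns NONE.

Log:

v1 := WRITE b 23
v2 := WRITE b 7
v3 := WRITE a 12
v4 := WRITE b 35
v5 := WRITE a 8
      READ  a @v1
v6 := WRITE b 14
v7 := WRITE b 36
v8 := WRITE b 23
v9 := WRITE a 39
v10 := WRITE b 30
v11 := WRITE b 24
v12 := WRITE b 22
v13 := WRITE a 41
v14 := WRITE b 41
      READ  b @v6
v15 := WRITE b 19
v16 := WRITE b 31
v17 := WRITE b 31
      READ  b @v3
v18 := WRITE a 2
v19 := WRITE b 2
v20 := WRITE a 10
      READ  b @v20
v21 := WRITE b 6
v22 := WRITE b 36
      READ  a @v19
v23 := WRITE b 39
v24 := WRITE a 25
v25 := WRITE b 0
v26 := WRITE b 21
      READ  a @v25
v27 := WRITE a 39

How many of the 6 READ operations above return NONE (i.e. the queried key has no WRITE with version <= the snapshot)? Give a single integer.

v1: WRITE b=23  (b history now [(1, 23)])
v2: WRITE b=7  (b history now [(1, 23), (2, 7)])
v3: WRITE a=12  (a history now [(3, 12)])
v4: WRITE b=35  (b history now [(1, 23), (2, 7), (4, 35)])
v5: WRITE a=8  (a history now [(3, 12), (5, 8)])
READ a @v1: history=[(3, 12), (5, 8)] -> no version <= 1 -> NONE
v6: WRITE b=14  (b history now [(1, 23), (2, 7), (4, 35), (6, 14)])
v7: WRITE b=36  (b history now [(1, 23), (2, 7), (4, 35), (6, 14), (7, 36)])
v8: WRITE b=23  (b history now [(1, 23), (2, 7), (4, 35), (6, 14), (7, 36), (8, 23)])
v9: WRITE a=39  (a history now [(3, 12), (5, 8), (9, 39)])
v10: WRITE b=30  (b history now [(1, 23), (2, 7), (4, 35), (6, 14), (7, 36), (8, 23), (10, 30)])
v11: WRITE b=24  (b history now [(1, 23), (2, 7), (4, 35), (6, 14), (7, 36), (8, 23), (10, 30), (11, 24)])
v12: WRITE b=22  (b history now [(1, 23), (2, 7), (4, 35), (6, 14), (7, 36), (8, 23), (10, 30), (11, 24), (12, 22)])
v13: WRITE a=41  (a history now [(3, 12), (5, 8), (9, 39), (13, 41)])
v14: WRITE b=41  (b history now [(1, 23), (2, 7), (4, 35), (6, 14), (7, 36), (8, 23), (10, 30), (11, 24), (12, 22), (14, 41)])
READ b @v6: history=[(1, 23), (2, 7), (4, 35), (6, 14), (7, 36), (8, 23), (10, 30), (11, 24), (12, 22), (14, 41)] -> pick v6 -> 14
v15: WRITE b=19  (b history now [(1, 23), (2, 7), (4, 35), (6, 14), (7, 36), (8, 23), (10, 30), (11, 24), (12, 22), (14, 41), (15, 19)])
v16: WRITE b=31  (b history now [(1, 23), (2, 7), (4, 35), (6, 14), (7, 36), (8, 23), (10, 30), (11, 24), (12, 22), (14, 41), (15, 19), (16, 31)])
v17: WRITE b=31  (b history now [(1, 23), (2, 7), (4, 35), (6, 14), (7, 36), (8, 23), (10, 30), (11, 24), (12, 22), (14, 41), (15, 19), (16, 31), (17, 31)])
READ b @v3: history=[(1, 23), (2, 7), (4, 35), (6, 14), (7, 36), (8, 23), (10, 30), (11, 24), (12, 22), (14, 41), (15, 19), (16, 31), (17, 31)] -> pick v2 -> 7
v18: WRITE a=2  (a history now [(3, 12), (5, 8), (9, 39), (13, 41), (18, 2)])
v19: WRITE b=2  (b history now [(1, 23), (2, 7), (4, 35), (6, 14), (7, 36), (8, 23), (10, 30), (11, 24), (12, 22), (14, 41), (15, 19), (16, 31), (17, 31), (19, 2)])
v20: WRITE a=10  (a history now [(3, 12), (5, 8), (9, 39), (13, 41), (18, 2), (20, 10)])
READ b @v20: history=[(1, 23), (2, 7), (4, 35), (6, 14), (7, 36), (8, 23), (10, 30), (11, 24), (12, 22), (14, 41), (15, 19), (16, 31), (17, 31), (19, 2)] -> pick v19 -> 2
v21: WRITE b=6  (b history now [(1, 23), (2, 7), (4, 35), (6, 14), (7, 36), (8, 23), (10, 30), (11, 24), (12, 22), (14, 41), (15, 19), (16, 31), (17, 31), (19, 2), (21, 6)])
v22: WRITE b=36  (b history now [(1, 23), (2, 7), (4, 35), (6, 14), (7, 36), (8, 23), (10, 30), (11, 24), (12, 22), (14, 41), (15, 19), (16, 31), (17, 31), (19, 2), (21, 6), (22, 36)])
READ a @v19: history=[(3, 12), (5, 8), (9, 39), (13, 41), (18, 2), (20, 10)] -> pick v18 -> 2
v23: WRITE b=39  (b history now [(1, 23), (2, 7), (4, 35), (6, 14), (7, 36), (8, 23), (10, 30), (11, 24), (12, 22), (14, 41), (15, 19), (16, 31), (17, 31), (19, 2), (21, 6), (22, 36), (23, 39)])
v24: WRITE a=25  (a history now [(3, 12), (5, 8), (9, 39), (13, 41), (18, 2), (20, 10), (24, 25)])
v25: WRITE b=0  (b history now [(1, 23), (2, 7), (4, 35), (6, 14), (7, 36), (8, 23), (10, 30), (11, 24), (12, 22), (14, 41), (15, 19), (16, 31), (17, 31), (19, 2), (21, 6), (22, 36), (23, 39), (25, 0)])
v26: WRITE b=21  (b history now [(1, 23), (2, 7), (4, 35), (6, 14), (7, 36), (8, 23), (10, 30), (11, 24), (12, 22), (14, 41), (15, 19), (16, 31), (17, 31), (19, 2), (21, 6), (22, 36), (23, 39), (25, 0), (26, 21)])
READ a @v25: history=[(3, 12), (5, 8), (9, 39), (13, 41), (18, 2), (20, 10), (24, 25)] -> pick v24 -> 25
v27: WRITE a=39  (a history now [(3, 12), (5, 8), (9, 39), (13, 41), (18, 2), (20, 10), (24, 25), (27, 39)])
Read results in order: ['NONE', '14', '7', '2', '2', '25']
NONE count = 1

Answer: 1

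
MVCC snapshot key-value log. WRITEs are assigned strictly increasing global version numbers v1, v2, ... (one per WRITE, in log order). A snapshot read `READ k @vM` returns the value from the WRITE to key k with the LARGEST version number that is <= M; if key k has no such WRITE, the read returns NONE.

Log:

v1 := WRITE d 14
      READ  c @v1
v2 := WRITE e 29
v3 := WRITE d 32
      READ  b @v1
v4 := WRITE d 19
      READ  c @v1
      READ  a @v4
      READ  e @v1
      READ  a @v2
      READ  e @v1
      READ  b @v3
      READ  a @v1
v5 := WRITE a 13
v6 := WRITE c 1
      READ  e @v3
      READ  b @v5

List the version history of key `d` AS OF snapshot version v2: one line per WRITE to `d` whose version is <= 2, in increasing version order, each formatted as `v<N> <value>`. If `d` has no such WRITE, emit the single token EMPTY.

Answer: v1 14

Derivation:
Scan writes for key=d with version <= 2:
  v1 WRITE d 14 -> keep
  v2 WRITE e 29 -> skip
  v3 WRITE d 32 -> drop (> snap)
  v4 WRITE d 19 -> drop (> snap)
  v5 WRITE a 13 -> skip
  v6 WRITE c 1 -> skip
Collected: [(1, 14)]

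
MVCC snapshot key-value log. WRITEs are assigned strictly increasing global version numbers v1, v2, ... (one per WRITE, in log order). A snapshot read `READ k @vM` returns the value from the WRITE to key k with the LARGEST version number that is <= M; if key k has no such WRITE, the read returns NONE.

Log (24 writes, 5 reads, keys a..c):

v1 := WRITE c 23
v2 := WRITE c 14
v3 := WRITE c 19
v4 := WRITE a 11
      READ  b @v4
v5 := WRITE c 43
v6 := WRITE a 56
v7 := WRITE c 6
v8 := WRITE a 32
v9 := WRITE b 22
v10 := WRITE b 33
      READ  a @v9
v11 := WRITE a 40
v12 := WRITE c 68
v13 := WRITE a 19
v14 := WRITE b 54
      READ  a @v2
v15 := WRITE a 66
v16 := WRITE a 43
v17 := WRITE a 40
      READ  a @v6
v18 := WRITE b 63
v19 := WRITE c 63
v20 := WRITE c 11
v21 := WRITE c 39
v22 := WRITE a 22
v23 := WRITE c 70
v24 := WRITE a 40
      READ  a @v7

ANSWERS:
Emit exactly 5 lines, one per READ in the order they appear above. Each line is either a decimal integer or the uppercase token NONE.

Answer: NONE
32
NONE
56
56

Derivation:
v1: WRITE c=23  (c history now [(1, 23)])
v2: WRITE c=14  (c history now [(1, 23), (2, 14)])
v3: WRITE c=19  (c history now [(1, 23), (2, 14), (3, 19)])
v4: WRITE a=11  (a history now [(4, 11)])
READ b @v4: history=[] -> no version <= 4 -> NONE
v5: WRITE c=43  (c history now [(1, 23), (2, 14), (3, 19), (5, 43)])
v6: WRITE a=56  (a history now [(4, 11), (6, 56)])
v7: WRITE c=6  (c history now [(1, 23), (2, 14), (3, 19), (5, 43), (7, 6)])
v8: WRITE a=32  (a history now [(4, 11), (6, 56), (8, 32)])
v9: WRITE b=22  (b history now [(9, 22)])
v10: WRITE b=33  (b history now [(9, 22), (10, 33)])
READ a @v9: history=[(4, 11), (6, 56), (8, 32)] -> pick v8 -> 32
v11: WRITE a=40  (a history now [(4, 11), (6, 56), (8, 32), (11, 40)])
v12: WRITE c=68  (c history now [(1, 23), (2, 14), (3, 19), (5, 43), (7, 6), (12, 68)])
v13: WRITE a=19  (a history now [(4, 11), (6, 56), (8, 32), (11, 40), (13, 19)])
v14: WRITE b=54  (b history now [(9, 22), (10, 33), (14, 54)])
READ a @v2: history=[(4, 11), (6, 56), (8, 32), (11, 40), (13, 19)] -> no version <= 2 -> NONE
v15: WRITE a=66  (a history now [(4, 11), (6, 56), (8, 32), (11, 40), (13, 19), (15, 66)])
v16: WRITE a=43  (a history now [(4, 11), (6, 56), (8, 32), (11, 40), (13, 19), (15, 66), (16, 43)])
v17: WRITE a=40  (a history now [(4, 11), (6, 56), (8, 32), (11, 40), (13, 19), (15, 66), (16, 43), (17, 40)])
READ a @v6: history=[(4, 11), (6, 56), (8, 32), (11, 40), (13, 19), (15, 66), (16, 43), (17, 40)] -> pick v6 -> 56
v18: WRITE b=63  (b history now [(9, 22), (10, 33), (14, 54), (18, 63)])
v19: WRITE c=63  (c history now [(1, 23), (2, 14), (3, 19), (5, 43), (7, 6), (12, 68), (19, 63)])
v20: WRITE c=11  (c history now [(1, 23), (2, 14), (3, 19), (5, 43), (7, 6), (12, 68), (19, 63), (20, 11)])
v21: WRITE c=39  (c history now [(1, 23), (2, 14), (3, 19), (5, 43), (7, 6), (12, 68), (19, 63), (20, 11), (21, 39)])
v22: WRITE a=22  (a history now [(4, 11), (6, 56), (8, 32), (11, 40), (13, 19), (15, 66), (16, 43), (17, 40), (22, 22)])
v23: WRITE c=70  (c history now [(1, 23), (2, 14), (3, 19), (5, 43), (7, 6), (12, 68), (19, 63), (20, 11), (21, 39), (23, 70)])
v24: WRITE a=40  (a history now [(4, 11), (6, 56), (8, 32), (11, 40), (13, 19), (15, 66), (16, 43), (17, 40), (22, 22), (24, 40)])
READ a @v7: history=[(4, 11), (6, 56), (8, 32), (11, 40), (13, 19), (15, 66), (16, 43), (17, 40), (22, 22), (24, 40)] -> pick v6 -> 56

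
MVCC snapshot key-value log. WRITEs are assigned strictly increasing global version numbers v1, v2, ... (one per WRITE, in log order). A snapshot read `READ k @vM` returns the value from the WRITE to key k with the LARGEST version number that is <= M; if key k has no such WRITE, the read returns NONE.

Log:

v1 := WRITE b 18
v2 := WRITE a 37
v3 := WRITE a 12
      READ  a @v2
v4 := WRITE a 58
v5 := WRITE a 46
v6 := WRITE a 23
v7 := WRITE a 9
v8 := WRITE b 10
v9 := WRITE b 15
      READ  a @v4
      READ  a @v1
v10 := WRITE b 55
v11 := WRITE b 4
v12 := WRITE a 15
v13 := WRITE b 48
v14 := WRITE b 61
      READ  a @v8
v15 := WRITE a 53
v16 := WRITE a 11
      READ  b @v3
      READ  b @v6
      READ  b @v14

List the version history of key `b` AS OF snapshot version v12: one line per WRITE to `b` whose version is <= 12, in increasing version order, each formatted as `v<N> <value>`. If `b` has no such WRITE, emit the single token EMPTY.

Answer: v1 18
v8 10
v9 15
v10 55
v11 4

Derivation:
Scan writes for key=b with version <= 12:
  v1 WRITE b 18 -> keep
  v2 WRITE a 37 -> skip
  v3 WRITE a 12 -> skip
  v4 WRITE a 58 -> skip
  v5 WRITE a 46 -> skip
  v6 WRITE a 23 -> skip
  v7 WRITE a 9 -> skip
  v8 WRITE b 10 -> keep
  v9 WRITE b 15 -> keep
  v10 WRITE b 55 -> keep
  v11 WRITE b 4 -> keep
  v12 WRITE a 15 -> skip
  v13 WRITE b 48 -> drop (> snap)
  v14 WRITE b 61 -> drop (> snap)
  v15 WRITE a 53 -> skip
  v16 WRITE a 11 -> skip
Collected: [(1, 18), (8, 10), (9, 15), (10, 55), (11, 4)]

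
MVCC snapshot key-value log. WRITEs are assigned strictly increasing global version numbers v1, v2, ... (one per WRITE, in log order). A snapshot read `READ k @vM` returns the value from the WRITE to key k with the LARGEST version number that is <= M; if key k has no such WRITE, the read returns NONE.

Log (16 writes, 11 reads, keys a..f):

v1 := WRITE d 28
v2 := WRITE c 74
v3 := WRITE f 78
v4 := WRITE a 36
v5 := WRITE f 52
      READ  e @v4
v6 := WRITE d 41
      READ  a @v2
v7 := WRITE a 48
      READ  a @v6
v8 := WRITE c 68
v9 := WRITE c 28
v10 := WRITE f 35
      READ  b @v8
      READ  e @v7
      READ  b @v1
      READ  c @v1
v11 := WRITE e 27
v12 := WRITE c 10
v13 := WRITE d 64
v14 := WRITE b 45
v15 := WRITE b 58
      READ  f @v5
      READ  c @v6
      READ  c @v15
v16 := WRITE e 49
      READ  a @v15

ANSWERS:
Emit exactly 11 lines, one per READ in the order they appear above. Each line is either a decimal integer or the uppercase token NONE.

v1: WRITE d=28  (d history now [(1, 28)])
v2: WRITE c=74  (c history now [(2, 74)])
v3: WRITE f=78  (f history now [(3, 78)])
v4: WRITE a=36  (a history now [(4, 36)])
v5: WRITE f=52  (f history now [(3, 78), (5, 52)])
READ e @v4: history=[] -> no version <= 4 -> NONE
v6: WRITE d=41  (d history now [(1, 28), (6, 41)])
READ a @v2: history=[(4, 36)] -> no version <= 2 -> NONE
v7: WRITE a=48  (a history now [(4, 36), (7, 48)])
READ a @v6: history=[(4, 36), (7, 48)] -> pick v4 -> 36
v8: WRITE c=68  (c history now [(2, 74), (8, 68)])
v9: WRITE c=28  (c history now [(2, 74), (8, 68), (9, 28)])
v10: WRITE f=35  (f history now [(3, 78), (5, 52), (10, 35)])
READ b @v8: history=[] -> no version <= 8 -> NONE
READ e @v7: history=[] -> no version <= 7 -> NONE
READ b @v1: history=[] -> no version <= 1 -> NONE
READ c @v1: history=[(2, 74), (8, 68), (9, 28)] -> no version <= 1 -> NONE
v11: WRITE e=27  (e history now [(11, 27)])
v12: WRITE c=10  (c history now [(2, 74), (8, 68), (9, 28), (12, 10)])
v13: WRITE d=64  (d history now [(1, 28), (6, 41), (13, 64)])
v14: WRITE b=45  (b history now [(14, 45)])
v15: WRITE b=58  (b history now [(14, 45), (15, 58)])
READ f @v5: history=[(3, 78), (5, 52), (10, 35)] -> pick v5 -> 52
READ c @v6: history=[(2, 74), (8, 68), (9, 28), (12, 10)] -> pick v2 -> 74
READ c @v15: history=[(2, 74), (8, 68), (9, 28), (12, 10)] -> pick v12 -> 10
v16: WRITE e=49  (e history now [(11, 27), (16, 49)])
READ a @v15: history=[(4, 36), (7, 48)] -> pick v7 -> 48

Answer: NONE
NONE
36
NONE
NONE
NONE
NONE
52
74
10
48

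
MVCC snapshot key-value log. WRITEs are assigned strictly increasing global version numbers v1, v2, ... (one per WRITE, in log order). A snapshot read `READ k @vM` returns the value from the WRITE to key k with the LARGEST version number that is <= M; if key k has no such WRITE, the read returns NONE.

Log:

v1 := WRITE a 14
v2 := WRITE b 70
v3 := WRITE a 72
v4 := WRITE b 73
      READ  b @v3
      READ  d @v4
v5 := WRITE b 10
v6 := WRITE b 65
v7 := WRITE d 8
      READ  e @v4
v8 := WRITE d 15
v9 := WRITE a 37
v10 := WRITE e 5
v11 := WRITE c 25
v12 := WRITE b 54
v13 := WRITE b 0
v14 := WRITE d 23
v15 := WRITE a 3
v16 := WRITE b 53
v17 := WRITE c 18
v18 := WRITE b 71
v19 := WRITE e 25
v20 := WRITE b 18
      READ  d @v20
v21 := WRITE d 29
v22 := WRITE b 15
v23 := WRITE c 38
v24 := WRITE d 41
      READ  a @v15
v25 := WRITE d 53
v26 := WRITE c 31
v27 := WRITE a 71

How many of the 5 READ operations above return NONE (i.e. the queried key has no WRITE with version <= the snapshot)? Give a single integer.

v1: WRITE a=14  (a history now [(1, 14)])
v2: WRITE b=70  (b history now [(2, 70)])
v3: WRITE a=72  (a history now [(1, 14), (3, 72)])
v4: WRITE b=73  (b history now [(2, 70), (4, 73)])
READ b @v3: history=[(2, 70), (4, 73)] -> pick v2 -> 70
READ d @v4: history=[] -> no version <= 4 -> NONE
v5: WRITE b=10  (b history now [(2, 70), (4, 73), (5, 10)])
v6: WRITE b=65  (b history now [(2, 70), (4, 73), (5, 10), (6, 65)])
v7: WRITE d=8  (d history now [(7, 8)])
READ e @v4: history=[] -> no version <= 4 -> NONE
v8: WRITE d=15  (d history now [(7, 8), (8, 15)])
v9: WRITE a=37  (a history now [(1, 14), (3, 72), (9, 37)])
v10: WRITE e=5  (e history now [(10, 5)])
v11: WRITE c=25  (c history now [(11, 25)])
v12: WRITE b=54  (b history now [(2, 70), (4, 73), (5, 10), (6, 65), (12, 54)])
v13: WRITE b=0  (b history now [(2, 70), (4, 73), (5, 10), (6, 65), (12, 54), (13, 0)])
v14: WRITE d=23  (d history now [(7, 8), (8, 15), (14, 23)])
v15: WRITE a=3  (a history now [(1, 14), (3, 72), (9, 37), (15, 3)])
v16: WRITE b=53  (b history now [(2, 70), (4, 73), (5, 10), (6, 65), (12, 54), (13, 0), (16, 53)])
v17: WRITE c=18  (c history now [(11, 25), (17, 18)])
v18: WRITE b=71  (b history now [(2, 70), (4, 73), (5, 10), (6, 65), (12, 54), (13, 0), (16, 53), (18, 71)])
v19: WRITE e=25  (e history now [(10, 5), (19, 25)])
v20: WRITE b=18  (b history now [(2, 70), (4, 73), (5, 10), (6, 65), (12, 54), (13, 0), (16, 53), (18, 71), (20, 18)])
READ d @v20: history=[(7, 8), (8, 15), (14, 23)] -> pick v14 -> 23
v21: WRITE d=29  (d history now [(7, 8), (8, 15), (14, 23), (21, 29)])
v22: WRITE b=15  (b history now [(2, 70), (4, 73), (5, 10), (6, 65), (12, 54), (13, 0), (16, 53), (18, 71), (20, 18), (22, 15)])
v23: WRITE c=38  (c history now [(11, 25), (17, 18), (23, 38)])
v24: WRITE d=41  (d history now [(7, 8), (8, 15), (14, 23), (21, 29), (24, 41)])
READ a @v15: history=[(1, 14), (3, 72), (9, 37), (15, 3)] -> pick v15 -> 3
v25: WRITE d=53  (d history now [(7, 8), (8, 15), (14, 23), (21, 29), (24, 41), (25, 53)])
v26: WRITE c=31  (c history now [(11, 25), (17, 18), (23, 38), (26, 31)])
v27: WRITE a=71  (a history now [(1, 14), (3, 72), (9, 37), (15, 3), (27, 71)])
Read results in order: ['70', 'NONE', 'NONE', '23', '3']
NONE count = 2

Answer: 2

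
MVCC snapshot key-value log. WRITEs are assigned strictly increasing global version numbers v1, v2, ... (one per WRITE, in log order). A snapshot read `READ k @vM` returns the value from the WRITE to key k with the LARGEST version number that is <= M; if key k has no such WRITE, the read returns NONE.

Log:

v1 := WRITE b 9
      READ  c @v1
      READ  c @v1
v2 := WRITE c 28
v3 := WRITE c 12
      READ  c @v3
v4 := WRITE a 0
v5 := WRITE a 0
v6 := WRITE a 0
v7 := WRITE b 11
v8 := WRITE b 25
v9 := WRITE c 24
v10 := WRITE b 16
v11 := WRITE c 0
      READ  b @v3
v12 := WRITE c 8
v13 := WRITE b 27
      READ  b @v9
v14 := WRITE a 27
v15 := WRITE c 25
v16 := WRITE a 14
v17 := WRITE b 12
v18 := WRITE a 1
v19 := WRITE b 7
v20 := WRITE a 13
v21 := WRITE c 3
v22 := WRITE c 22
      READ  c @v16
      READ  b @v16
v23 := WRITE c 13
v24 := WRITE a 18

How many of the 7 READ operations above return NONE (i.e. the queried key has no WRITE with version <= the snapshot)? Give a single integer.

Answer: 2

Derivation:
v1: WRITE b=9  (b history now [(1, 9)])
READ c @v1: history=[] -> no version <= 1 -> NONE
READ c @v1: history=[] -> no version <= 1 -> NONE
v2: WRITE c=28  (c history now [(2, 28)])
v3: WRITE c=12  (c history now [(2, 28), (3, 12)])
READ c @v3: history=[(2, 28), (3, 12)] -> pick v3 -> 12
v4: WRITE a=0  (a history now [(4, 0)])
v5: WRITE a=0  (a history now [(4, 0), (5, 0)])
v6: WRITE a=0  (a history now [(4, 0), (5, 0), (6, 0)])
v7: WRITE b=11  (b history now [(1, 9), (7, 11)])
v8: WRITE b=25  (b history now [(1, 9), (7, 11), (8, 25)])
v9: WRITE c=24  (c history now [(2, 28), (3, 12), (9, 24)])
v10: WRITE b=16  (b history now [(1, 9), (7, 11), (8, 25), (10, 16)])
v11: WRITE c=0  (c history now [(2, 28), (3, 12), (9, 24), (11, 0)])
READ b @v3: history=[(1, 9), (7, 11), (8, 25), (10, 16)] -> pick v1 -> 9
v12: WRITE c=8  (c history now [(2, 28), (3, 12), (9, 24), (11, 0), (12, 8)])
v13: WRITE b=27  (b history now [(1, 9), (7, 11), (8, 25), (10, 16), (13, 27)])
READ b @v9: history=[(1, 9), (7, 11), (8, 25), (10, 16), (13, 27)] -> pick v8 -> 25
v14: WRITE a=27  (a history now [(4, 0), (5, 0), (6, 0), (14, 27)])
v15: WRITE c=25  (c history now [(2, 28), (3, 12), (9, 24), (11, 0), (12, 8), (15, 25)])
v16: WRITE a=14  (a history now [(4, 0), (5, 0), (6, 0), (14, 27), (16, 14)])
v17: WRITE b=12  (b history now [(1, 9), (7, 11), (8, 25), (10, 16), (13, 27), (17, 12)])
v18: WRITE a=1  (a history now [(4, 0), (5, 0), (6, 0), (14, 27), (16, 14), (18, 1)])
v19: WRITE b=7  (b history now [(1, 9), (7, 11), (8, 25), (10, 16), (13, 27), (17, 12), (19, 7)])
v20: WRITE a=13  (a history now [(4, 0), (5, 0), (6, 0), (14, 27), (16, 14), (18, 1), (20, 13)])
v21: WRITE c=3  (c history now [(2, 28), (3, 12), (9, 24), (11, 0), (12, 8), (15, 25), (21, 3)])
v22: WRITE c=22  (c history now [(2, 28), (3, 12), (9, 24), (11, 0), (12, 8), (15, 25), (21, 3), (22, 22)])
READ c @v16: history=[(2, 28), (3, 12), (9, 24), (11, 0), (12, 8), (15, 25), (21, 3), (22, 22)] -> pick v15 -> 25
READ b @v16: history=[(1, 9), (7, 11), (8, 25), (10, 16), (13, 27), (17, 12), (19, 7)] -> pick v13 -> 27
v23: WRITE c=13  (c history now [(2, 28), (3, 12), (9, 24), (11, 0), (12, 8), (15, 25), (21, 3), (22, 22), (23, 13)])
v24: WRITE a=18  (a history now [(4, 0), (5, 0), (6, 0), (14, 27), (16, 14), (18, 1), (20, 13), (24, 18)])
Read results in order: ['NONE', 'NONE', '12', '9', '25', '25', '27']
NONE count = 2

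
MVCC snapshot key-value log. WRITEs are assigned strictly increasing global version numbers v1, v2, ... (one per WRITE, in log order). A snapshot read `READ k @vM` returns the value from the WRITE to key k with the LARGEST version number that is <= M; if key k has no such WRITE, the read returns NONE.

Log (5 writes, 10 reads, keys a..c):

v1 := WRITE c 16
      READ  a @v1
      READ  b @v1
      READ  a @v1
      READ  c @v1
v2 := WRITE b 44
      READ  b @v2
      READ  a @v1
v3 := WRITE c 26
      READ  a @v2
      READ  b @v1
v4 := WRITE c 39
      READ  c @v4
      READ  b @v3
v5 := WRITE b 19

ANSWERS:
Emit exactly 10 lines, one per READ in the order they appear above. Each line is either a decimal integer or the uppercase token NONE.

Answer: NONE
NONE
NONE
16
44
NONE
NONE
NONE
39
44

Derivation:
v1: WRITE c=16  (c history now [(1, 16)])
READ a @v1: history=[] -> no version <= 1 -> NONE
READ b @v1: history=[] -> no version <= 1 -> NONE
READ a @v1: history=[] -> no version <= 1 -> NONE
READ c @v1: history=[(1, 16)] -> pick v1 -> 16
v2: WRITE b=44  (b history now [(2, 44)])
READ b @v2: history=[(2, 44)] -> pick v2 -> 44
READ a @v1: history=[] -> no version <= 1 -> NONE
v3: WRITE c=26  (c history now [(1, 16), (3, 26)])
READ a @v2: history=[] -> no version <= 2 -> NONE
READ b @v1: history=[(2, 44)] -> no version <= 1 -> NONE
v4: WRITE c=39  (c history now [(1, 16), (3, 26), (4, 39)])
READ c @v4: history=[(1, 16), (3, 26), (4, 39)] -> pick v4 -> 39
READ b @v3: history=[(2, 44)] -> pick v2 -> 44
v5: WRITE b=19  (b history now [(2, 44), (5, 19)])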